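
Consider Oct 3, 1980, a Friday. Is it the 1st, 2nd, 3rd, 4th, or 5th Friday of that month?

1st

Day 3 falls in week ⌈3/7⌉ of the month.
Days 1–7 hold the 1st Friday, 8–14 the 2nd, 15–21 the 3rd, 22–28 the 4th, 29–31 the 5th.
3 is in the range for the 1st.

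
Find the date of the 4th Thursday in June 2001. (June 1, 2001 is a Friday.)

2001-06-28

June 2001 begins on a Friday, so the first Thursday is June 7 (6 days later).
The 4th Thursday is 3 weeks later: 7 + 21 = 28.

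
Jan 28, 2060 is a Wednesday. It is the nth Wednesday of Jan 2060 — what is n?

Day 28 falls in week ⌈28/7⌉ of the month.
Days 1–7 hold the 1st Wednesday, 8–14 the 2nd, 15–21 the 3rd, 22–28 the 4th, 29–31 the 5th.
28 is in the range for the 4th.

4th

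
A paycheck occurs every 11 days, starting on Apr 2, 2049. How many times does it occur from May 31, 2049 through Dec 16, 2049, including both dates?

Occurrences land 11·i days after Apr 2, 2049 for i = 0, 1, 2, …
May 31, 2049 is 59 days after the start; 59 ÷ 11 = 5 remainder 4; since the remainder is 4, round up to i = 6. First occurrence in the window: #7 on Jun 7, 2049 (6×11 = 66 days in).
Dec 16, 2049 is 258 days after the start; 258 ÷ 11 = 23 remainder 5. Last occurrence in the window: #24 on Dec 11, 2049.
Occurrences #7 through #24: 18 in total.

18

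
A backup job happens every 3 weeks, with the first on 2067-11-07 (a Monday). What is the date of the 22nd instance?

2069-01-21

The 22nd occurrence is 21 intervals after the first: 21 × 21 = 441 days after 2067-11-07.
November has 30 days — 23 days to the end of November leaves 418.
From end of November to end of 2067 is 31 days (387 left).
2068 has 366 days (21 left).
21 days into January → 2069-01-21.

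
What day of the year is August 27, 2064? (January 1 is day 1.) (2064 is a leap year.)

Days in months before August: 31 + 29 + 31 + 30 + 31 + 30 + 31 = 213.
Plus 27 days into August → day 240.

240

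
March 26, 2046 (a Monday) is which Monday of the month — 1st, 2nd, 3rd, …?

Day 26 falls in week ⌈26/7⌉ of the month.
Days 1–7 hold the 1st Monday, 8–14 the 2nd, 15–21 the 3rd, 22–28 the 4th, 29–31 the 5th.
26 is in the range for the 4th.

4th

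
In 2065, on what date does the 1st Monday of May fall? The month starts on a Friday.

4 May 2065

May 2065 begins on a Friday, so the first Monday is May 4 (3 days later).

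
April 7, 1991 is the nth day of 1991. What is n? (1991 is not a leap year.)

Days in months before April: 31 + 28 + 31 = 90.
Plus 7 days into April → day 97.

97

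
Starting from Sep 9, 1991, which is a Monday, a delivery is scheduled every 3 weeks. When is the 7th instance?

The 7th occurrence is 6 intervals after the first: 6 × 21 = 126 days after Sep 9, 1991.
Sep has 30 days — 21 days to the end of Sep leaves 105.
Oct has 31 days (74 left).
Nov has 30 days (44 left).
Dec has 31 days (13 left).
13 days into Jan → Jan 13, 1992.

Jan 13, 1992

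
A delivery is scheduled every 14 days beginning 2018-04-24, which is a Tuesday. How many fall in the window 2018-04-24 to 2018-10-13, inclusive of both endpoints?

13

Occurrences land 14·i days after 2018-04-24 for i = 0, 1, 2, …
The window opens on the start date, so the first occurrence inside is #1 on 2018-04-24.
2018-10-13 is 172 days after the start; 172 ÷ 14 = 12 remainder 4. Last occurrence in the window: #13 on 2018-10-09.
Occurrences #1 through #13: 13 in total.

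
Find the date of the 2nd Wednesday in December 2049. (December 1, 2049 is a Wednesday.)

2049-12-08

December 2049 begins on a Wednesday, so the first Wednesday is December 1.
The 2nd Wednesday is 1 weeks later: 1 + 7 = 8.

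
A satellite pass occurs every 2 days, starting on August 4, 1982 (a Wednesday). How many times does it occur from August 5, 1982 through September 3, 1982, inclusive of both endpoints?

15

Occurrences land 2·i days after August 4, 1982 for i = 0, 1, 2, …
August 5, 1982 is 1 day after the start; 1 ÷ 2 = 0 remainder 1; since the remainder is 1, round up to i = 1. First occurrence in the window: #2 on August 6, 1982 (1×2 = 2 days in).
September 3, 1982 is 30 days after the start; 30 ÷ 2 = 15 remainder 0. Last occurrence in the window: #16 on September 3, 1982.
Occurrences #2 through #16: 15 in total.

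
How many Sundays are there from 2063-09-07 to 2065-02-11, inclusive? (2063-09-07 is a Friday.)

2063-09-07 is a Friday; the first Sunday on or after it is 2063-09-09 (2 days later).
From 2063-09-09 to 2065-02-11: 113 + 366 + 42 = 521 days (rest of 2063, 2064, to 2065-02-11 in 2065).
521 ÷ 7 = 74 full weeks with remainder 3, so 74 more Sundays after the first → 75.

75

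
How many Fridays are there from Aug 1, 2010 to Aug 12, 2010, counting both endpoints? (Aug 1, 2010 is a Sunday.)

Aug 1, 2010 is a Sunday; the first Friday on or after it is Aug 6, 2010 (5 days later).
From Aug 6, 2010 to Aug 12, 2010 is 12 − 6 = 6 days.
6 ÷ 7 = 0 full weeks with remainder 6, so 0 more Fridays after the first → 1.

1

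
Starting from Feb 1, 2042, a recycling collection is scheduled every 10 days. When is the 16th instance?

The 16th occurrence is 15 intervals after the first: 15 × 10 = 150 days after Feb 1, 2042.
Feb has 28 days — 27 days to the end of Feb leaves 123.
Mar has 31 days (92 left).
Apr has 30 days (62 left).
May has 31 days (31 left).
Jun has 30 days (1 left).
1 day into Jul → Jul 1, 2042.

Jul 1, 2042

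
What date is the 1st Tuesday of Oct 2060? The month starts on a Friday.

Oct 2060 begins on a Friday, so the first Tuesday is Oct 5 (4 days later).

Oct 5, 2060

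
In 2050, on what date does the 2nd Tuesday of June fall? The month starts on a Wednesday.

June 2050 begins on a Wednesday, so the first Tuesday is June 7 (6 days later).
The 2nd Tuesday is 1 weeks later: 7 + 7 = 14.

June 14, 2050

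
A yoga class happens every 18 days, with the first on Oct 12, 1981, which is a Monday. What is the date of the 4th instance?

Dec 5, 1981

The 4th occurrence is 3 intervals after the first: 3 × 18 = 54 days after Oct 12, 1981.
Oct has 31 days — 19 days to the end of Oct leaves 35.
Nov has 30 days (5 left).
5 days into Dec → Dec 5, 1981.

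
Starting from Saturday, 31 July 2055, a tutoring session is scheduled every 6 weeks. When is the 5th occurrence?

15 January 2056

The 5th occurrence is 4 intervals after the first: 4 × 42 = 168 days after 31 July 2055.
July has 31 days — 0 days to the end of July leaves 168.
August has 31 days (137 left).
September has 30 days (107 left).
October has 31 days (76 left).
November has 30 days (46 left).
December has 31 days (15 left).
15 days into January → 15 January 2056.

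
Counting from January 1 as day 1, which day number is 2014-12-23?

Days in months before December: 31 + 28 + 31 + 30 + 31 + 30 + 31 + 31 + 30 + 31 + 30 = 334.
Plus 23 days into December → day 357.

357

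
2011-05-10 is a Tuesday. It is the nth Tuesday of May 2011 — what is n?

2nd

Day 10 falls in week ⌈10/7⌉ of the month.
Days 1–7 hold the 1st Tuesday, 8–14 the 2nd, 15–21 the 3rd, 22–28 the 4th, 29–31 the 5th.
10 is in the range for the 2nd.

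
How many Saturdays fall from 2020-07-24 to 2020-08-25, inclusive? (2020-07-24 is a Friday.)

2020-07-24 is a Friday; the first Saturday on or after it is 2020-07-25 (1 day later).
From 2020-07-25 to 2020-08-25: 6 + 25 = 31 days (rest of July, August).
31 ÷ 7 = 4 full weeks with remainder 3, so 4 more Saturdays after the first → 5.

5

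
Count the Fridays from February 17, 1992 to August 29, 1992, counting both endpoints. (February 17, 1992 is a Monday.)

February 17, 1992 is a Monday; the first Friday on or after it is February 21, 1992 (4 days later).
From February 21, 1992 to August 29, 1992: 8 + 31 + 30 + 31 + 30 + 31 + 29 = 190 days (rest of February, March, April, May, June, July, August).
190 ÷ 7 = 27 full weeks with remainder 1, so 27 more Fridays after the first → 28.

28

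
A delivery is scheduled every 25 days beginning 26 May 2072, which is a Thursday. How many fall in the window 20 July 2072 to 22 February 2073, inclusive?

Occurrences land 25·i days after 26 May 2072 for i = 0, 1, 2, …
20 July 2072 is 55 days after the start; 55 ÷ 25 = 2 remainder 5; since the remainder is 5, round up to i = 3. First occurrence in the window: #4 on 9 August 2072 (3×25 = 75 days in).
22 February 2073 is 272 days after the start; 272 ÷ 25 = 10 remainder 22. Last occurrence in the window: #11 on 31 January 2073.
Occurrences #4 through #11: 8 in total.

8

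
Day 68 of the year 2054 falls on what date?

2054-03-09

January has 31 days (68 − 31 = 37 remain).
February has 28 days (37 − 28 = 9 remain).
9 into March → March 9.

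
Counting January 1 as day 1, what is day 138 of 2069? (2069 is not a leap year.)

January has 31 days (138 − 31 = 107 remain).
February has 28 days (107 − 28 = 79 remain).
March has 31 days (79 − 31 = 48 remain).
April has 30 days (48 − 30 = 18 remain).
18 into May → May 18.

2069-05-18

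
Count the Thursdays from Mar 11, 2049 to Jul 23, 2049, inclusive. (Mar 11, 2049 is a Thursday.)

20

Mar 11, 2049 is a Thursday; the first Thursday on or after it is Mar 11, 2049.
From Mar 11, 2049 to Jul 23, 2049: 20 + 30 + 31 + 30 + 23 = 134 days (rest of Mar, Apr, May, Jun, Jul).
134 ÷ 7 = 19 full weeks with remainder 1, so 19 more Thursdays after the first → 20.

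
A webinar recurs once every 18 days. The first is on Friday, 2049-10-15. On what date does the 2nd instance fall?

2049-11-02

The 2nd occurrence is 1 interval after the first: 1 × 18 = 18 days after 2049-10-15.
October has 31 days — 16 days to the end of October leaves 2.
2 days into November → 2049-11-02.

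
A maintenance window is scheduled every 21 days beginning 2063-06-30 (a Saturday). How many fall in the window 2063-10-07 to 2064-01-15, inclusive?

Occurrences land 21·i days after 2063-06-30 for i = 0, 1, 2, …
2063-10-07 is 99 days after the start; 99 ÷ 21 = 4 remainder 15; since the remainder is 15, round up to i = 5. First occurrence in the window: #6 on 2063-10-13 (5×21 = 105 days in).
2064-01-15 is 199 days after the start; 199 ÷ 21 = 9 remainder 10. Last occurrence in the window: #10 on 2064-01-05.
Occurrences #6 through #10: 5 in total.

5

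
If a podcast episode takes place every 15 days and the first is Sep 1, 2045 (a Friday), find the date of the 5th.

Oct 31, 2045

The 5th occurrence is 4 intervals after the first: 4 × 15 = 60 days after Sep 1, 2045.
Sep has 30 days — 29 days to the end of Sep leaves 31.
31 days into Oct → Oct 31, 2045.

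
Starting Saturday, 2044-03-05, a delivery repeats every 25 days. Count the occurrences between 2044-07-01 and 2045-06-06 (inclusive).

Occurrences land 25·i days after 2044-03-05 for i = 0, 1, 2, …
2044-07-01 is 118 days after the start; 118 ÷ 25 = 4 remainder 18; since the remainder is 18, round up to i = 5. First occurrence in the window: #6 on 2044-07-08 (5×25 = 125 days in).
2045-06-06 is 458 days after the start; 458 ÷ 25 = 18 remainder 8. Last occurrence in the window: #19 on 2045-05-29.
Occurrences #6 through #19: 14 in total.

14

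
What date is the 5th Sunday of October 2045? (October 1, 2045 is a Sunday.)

October 2045 begins on a Sunday, so the first Sunday is October 1.
The 5th Sunday is 4 weeks later: 1 + 28 = 29.

29 October 2045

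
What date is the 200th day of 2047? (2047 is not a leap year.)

2047-07-19

January has 31 days (200 − 31 = 169 remain).
February has 28 days (169 − 28 = 141 remain).
March has 31 days (141 − 31 = 110 remain).
April has 30 days (110 − 30 = 80 remain).
May has 31 days (80 − 31 = 49 remain).
June has 30 days (49 − 30 = 19 remain).
19 into July → July 19.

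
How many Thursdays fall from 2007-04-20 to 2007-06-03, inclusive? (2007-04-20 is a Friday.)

6

2007-04-20 is a Friday; the first Thursday on or after it is 2007-04-26 (6 days later).
From 2007-04-26 to 2007-06-03: 4 + 31 + 3 = 38 days (rest of April, May, June).
38 ÷ 7 = 5 full weeks with remainder 3, so 5 more Thursdays after the first → 6.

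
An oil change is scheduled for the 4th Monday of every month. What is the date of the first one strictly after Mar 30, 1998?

Apr 27, 1998

Mar 1998 starts on a Sunday; its first Monday is the 2nd, so the 4th Monday is the 23rd — Mar 23, 1998.
That is not after Mar 30, 1998, so look at Apr 1998.
Apr 1998 starts on a Wednesday; its first Monday is the 6th, so the 4th Monday is the 27th — Apr 27, 1998.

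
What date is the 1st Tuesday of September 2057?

4 September 2057

September 2057 begins on a Saturday, so the first Tuesday is September 4 (3 days later).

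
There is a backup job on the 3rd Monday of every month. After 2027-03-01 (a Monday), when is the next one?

2027-03-15

March 2027 starts on a Monday; its first Monday is the 1st, so the 3rd Monday is the 15th — 2027-03-15.
2027-03-15 is after 2027-03-01, so that is the next one.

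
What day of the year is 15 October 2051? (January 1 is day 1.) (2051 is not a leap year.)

288

Days in months before October: 31 + 28 + 31 + 30 + 31 + 30 + 31 + 31 + 30 = 273.
Plus 15 days into October → day 288.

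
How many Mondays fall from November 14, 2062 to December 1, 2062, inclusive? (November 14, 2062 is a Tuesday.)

2

November 14, 2062 is a Tuesday; the first Monday on or after it is November 20, 2062 (6 days later).
From November 20, 2062 to December 1, 2062: 10 + 1 = 11 days (rest of November, December).
11 ÷ 7 = 1 full weeks with remainder 4, so 1 more Mondays after the first → 2.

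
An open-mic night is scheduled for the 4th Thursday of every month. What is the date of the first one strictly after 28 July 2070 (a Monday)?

July 2070 starts on a Tuesday; its first Thursday is the 3rd, so the 4th Thursday is the 24th — 24 July 2070.
That is not after 28 July 2070, so look at August 2070.
August 2070 starts on a Friday; its first Thursday is the 7th, so the 4th Thursday is the 28th — 28 August 2070.

28 August 2070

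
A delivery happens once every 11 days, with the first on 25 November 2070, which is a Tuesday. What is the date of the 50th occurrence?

17 May 2072

The 50th occurrence is 49 intervals after the first: 49 × 11 = 539 days after 25 November 2070.
November has 30 days — 5 days to the end of November leaves 534.
From end of November to end of 2070 is 31 days (503 left).
2071 has 365 days (138 left).
January has 31 days (107 left).
February has 29 days (78 left).
March has 31 days (47 left).
April has 30 days (17 left).
17 days into May → 17 May 2072.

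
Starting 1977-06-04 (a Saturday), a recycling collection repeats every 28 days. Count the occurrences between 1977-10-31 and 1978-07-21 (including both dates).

Occurrences land 28·i days after 1977-06-04 for i = 0, 1, 2, …
1977-10-31 is 149 days after the start; 149 ÷ 28 = 5 remainder 9; since the remainder is 9, round up to i = 6. First occurrence in the window: #7 on 1977-11-19 (6×28 = 168 days in).
1978-07-21 is 412 days after the start; 412 ÷ 28 = 14 remainder 20. Last occurrence in the window: #15 on 1978-07-01.
Occurrences #7 through #15: 9 in total.

9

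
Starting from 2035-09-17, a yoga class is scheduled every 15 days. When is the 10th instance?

2036-01-30

The 10th occurrence is 9 intervals after the first: 9 × 15 = 135 days after 2035-09-17.
September has 30 days — 13 days to the end of September leaves 122.
October has 31 days (91 left).
November has 30 days (61 left).
December has 31 days (30 left).
30 days into January → 2036-01-30.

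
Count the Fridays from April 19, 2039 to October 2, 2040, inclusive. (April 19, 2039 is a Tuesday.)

76

April 19, 2039 is a Tuesday; the first Friday on or after it is April 22, 2039 (3 days later).
From April 22, 2039 to October 2, 2040: 253 + 276 = 529 days (rest of 2039, to October 2, 2040 in 2040).
529 ÷ 7 = 75 full weeks with remainder 4, so 75 more Fridays after the first → 76.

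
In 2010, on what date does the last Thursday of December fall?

30 December 2010

December 2010 begins on a Wednesday, so the first Thursday is December 2 (1 day later).
December 2010 has 31 days. Adding weeks: 2, 9, 16, 23, 30 — the last one ≤ 31 is the 30th.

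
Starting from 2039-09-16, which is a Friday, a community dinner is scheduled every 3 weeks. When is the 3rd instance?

The 3rd occurrence is 2 intervals after the first: 2 × 21 = 42 days after 2039-09-16.
September has 30 days — 14 days to the end of September leaves 28.
28 days into October → 2039-10-28.

2039-10-28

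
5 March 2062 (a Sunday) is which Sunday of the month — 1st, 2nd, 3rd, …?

Day 5 falls in week ⌈5/7⌉ of the month.
Days 1–7 hold the 1st Sunday, 8–14 the 2nd, 15–21 the 3rd, 22–28 the 4th, 29–31 the 5th.
5 is in the range for the 1st.

1st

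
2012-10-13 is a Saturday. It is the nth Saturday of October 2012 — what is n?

Day 13 falls in week ⌈13/7⌉ of the month.
Days 1–7 hold the 1st Saturday, 8–14 the 2nd, 15–21 the 3rd, 22–28 the 4th, 29–31 the 5th.
13 is in the range for the 2nd.

2nd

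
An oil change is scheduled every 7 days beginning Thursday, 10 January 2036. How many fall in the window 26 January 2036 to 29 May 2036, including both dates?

18

Occurrences land 7·i days after 10 January 2036 for i = 0, 1, 2, …
26 January 2036 is 16 days after the start; 16 ÷ 7 = 2 remainder 2; since the remainder is 2, round up to i = 3. First occurrence in the window: #4 on 31 January 2036 (3×7 = 21 days in).
29 May 2036 is 140 days after the start; 140 ÷ 7 = 20 remainder 0. Last occurrence in the window: #21 on 29 May 2036.
Occurrences #4 through #21: 18 in total.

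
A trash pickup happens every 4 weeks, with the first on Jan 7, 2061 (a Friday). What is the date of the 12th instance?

Nov 11, 2061

The 12th occurrence is 11 intervals after the first: 11 × 28 = 308 days after Jan 7, 2061.
Jan has 31 days — 24 days to the end of Jan leaves 284.
Feb has 28 days (256 left).
Mar has 31 days (225 left).
Apr has 30 days (195 left).
May has 31 days (164 left).
Jun has 30 days (134 left).
Jul has 31 days (103 left).
Aug has 31 days (72 left).
Sep has 30 days (42 left).
Oct has 31 days (11 left).
11 days into Nov → Nov 11, 2061.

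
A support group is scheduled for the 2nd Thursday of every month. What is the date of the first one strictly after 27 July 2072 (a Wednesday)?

July 2072 starts on a Friday; its first Thursday is the 7th, so the 2nd Thursday is the 14th — 14 July 2072.
That is not after 27 July 2072, so look at August 2072.
August 2072 starts on a Monday; its first Thursday is the 4th, so the 2nd Thursday is the 11th — 11 August 2072.

11 August 2072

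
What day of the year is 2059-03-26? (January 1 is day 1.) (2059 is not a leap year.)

Days in months before March: 31 + 28 = 59.
Plus 26 days into March → day 85.

85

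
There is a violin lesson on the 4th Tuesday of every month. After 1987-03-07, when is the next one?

March 1987 starts on a Sunday; its first Tuesday is the 3rd, so the 4th Tuesday is the 24th — 1987-03-24.
1987-03-24 is after 1987-03-07, so that is the next one.

1987-03-24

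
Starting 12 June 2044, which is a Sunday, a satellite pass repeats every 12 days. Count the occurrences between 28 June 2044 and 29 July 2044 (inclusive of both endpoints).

2

Occurrences land 12·i days after 12 June 2044 for i = 0, 1, 2, …
28 June 2044 is 16 days after the start; 16 ÷ 12 = 1 remainder 4; since the remainder is 4, round up to i = 2. First occurrence in the window: #3 on 6 July 2044 (2×12 = 24 days in).
29 July 2044 is 47 days after the start; 47 ÷ 12 = 3 remainder 11. Last occurrence in the window: #4 on 18 July 2044.
Occurrences #3 through #4: 2 in total.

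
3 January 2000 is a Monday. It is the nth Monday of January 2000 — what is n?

1st

Day 3 falls in week ⌈3/7⌉ of the month.
Days 1–7 hold the 1st Monday, 8–14 the 2nd, 15–21 the 3rd, 22–28 the 4th, 29–31 the 5th.
3 is in the range for the 1st.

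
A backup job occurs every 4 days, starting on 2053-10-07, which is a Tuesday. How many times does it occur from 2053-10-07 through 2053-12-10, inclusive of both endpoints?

Occurrences land 4·i days after 2053-10-07 for i = 0, 1, 2, …
The window opens on the start date, so the first occurrence inside is #1 on 2053-10-07.
2053-12-10 is 64 days after the start; 64 ÷ 4 = 16 remainder 0. Last occurrence in the window: #17 on 2053-12-10.
Occurrences #1 through #17: 17 in total.

17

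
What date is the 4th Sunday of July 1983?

July 1983 begins on a Friday, so the first Sunday is July 3 (2 days later).
The 4th Sunday is 3 weeks later: 3 + 21 = 24.

24 July 1983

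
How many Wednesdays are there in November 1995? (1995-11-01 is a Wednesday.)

5

1995-11-01 is a Wednesday; the first Wednesday on or after it is 1995-11-01.
From 1995-11-01 to 1995-11-30 is 30 − 1 = 29 days.
29 ÷ 7 = 4 full weeks with remainder 1, so 4 more Wednesdays after the first → 5.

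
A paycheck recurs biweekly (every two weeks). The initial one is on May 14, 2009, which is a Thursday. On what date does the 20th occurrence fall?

The 20th occurrence is 19 intervals after the first: 19 × 14 = 266 days after May 14, 2009.
May has 31 days — 17 days to the end of May leaves 249.
Jun has 30 days (219 left).
Jul has 31 days (188 left).
Aug has 31 days (157 left).
Sep has 30 days (127 left).
Oct has 31 days (96 left).
Nov has 30 days (66 left).
Dec has 31 days (35 left).
Jan has 31 days (4 left).
4 days into Feb → Feb 4, 2010.

Feb 4, 2010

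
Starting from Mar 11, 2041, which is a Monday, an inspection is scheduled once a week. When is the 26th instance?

The 26th occurrence is 25 intervals after the first: 25 × 7 = 175 days after Mar 11, 2041.
Mar has 31 days — 20 days to the end of Mar leaves 155.
Apr has 30 days (125 left).
May has 31 days (94 left).
Jun has 30 days (64 left).
Jul has 31 days (33 left).
Aug has 31 days (2 left).
2 days into Sep → Sep 2, 2041.

Sep 2, 2041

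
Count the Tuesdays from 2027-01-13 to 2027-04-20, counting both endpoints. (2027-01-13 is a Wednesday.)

14

2027-01-13 is a Wednesday; the first Tuesday on or after it is 2027-01-19 (6 days later).
From 2027-01-19 to 2027-04-20: 12 + 28 + 31 + 20 = 91 days (rest of January, February, March, April).
91 ÷ 7 = 13 full weeks with remainder 0, so 13 more Tuesdays after the first → 14.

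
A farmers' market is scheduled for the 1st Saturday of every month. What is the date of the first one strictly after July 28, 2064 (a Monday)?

July 2064 starts on a Tuesday, so its 1st Saturday is July 5, 2064 (4 days in).
That is not after July 28, 2064, so look at August 2064.
August 2064 starts on a Friday, so its 1st Saturday is August 2, 2064 (1 day in).

August 2, 2064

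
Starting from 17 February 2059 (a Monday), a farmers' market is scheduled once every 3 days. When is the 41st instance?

17 June 2059

The 41st occurrence is 40 intervals after the first: 40 × 3 = 120 days after 17 February 2059.
February has 28 days — 11 days to the end of February leaves 109.
March has 31 days (78 left).
April has 30 days (48 left).
May has 31 days (17 left).
17 days into June → 17 June 2059.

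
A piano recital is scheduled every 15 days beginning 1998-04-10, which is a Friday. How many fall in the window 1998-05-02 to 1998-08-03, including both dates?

Occurrences land 15·i days after 1998-04-10 for i = 0, 1, 2, …
1998-05-02 is 22 days after the start; 22 ÷ 15 = 1 remainder 7; since the remainder is 7, round up to i = 2. First occurrence in the window: #3 on 1998-05-10 (2×15 = 30 days in).
1998-08-03 is 115 days after the start; 115 ÷ 15 = 7 remainder 10. Last occurrence in the window: #8 on 1998-07-24.
Occurrences #3 through #8: 6 in total.

6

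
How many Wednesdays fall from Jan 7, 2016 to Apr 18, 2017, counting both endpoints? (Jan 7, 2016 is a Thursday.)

66

Jan 7, 2016 is a Thursday; the first Wednesday on or after it is Jan 13, 2016 (6 days later).
From Jan 13, 2016 to Apr 18, 2017: 353 + 108 = 461 days (rest of 2016, to Apr 18, 2017 in 2017).
461 ÷ 7 = 65 full weeks with remainder 6, so 65 more Wednesdays after the first → 66.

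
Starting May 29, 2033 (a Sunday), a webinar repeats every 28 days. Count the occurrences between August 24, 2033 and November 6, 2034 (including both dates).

Occurrences land 28·i days after May 29, 2033 for i = 0, 1, 2, …
August 24, 2033 is 87 days after the start; 87 ÷ 28 = 3 remainder 3; since the remainder is 3, round up to i = 4. First occurrence in the window: #5 on September 18, 2033 (4×28 = 112 days in).
November 6, 2034 is 526 days after the start; 526 ÷ 28 = 18 remainder 22. Last occurrence in the window: #19 on October 15, 2034.
Occurrences #5 through #19: 15 in total.

15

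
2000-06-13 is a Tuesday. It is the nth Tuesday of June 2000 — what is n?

2nd

Day 13 falls in week ⌈13/7⌉ of the month.
Days 1–7 hold the 1st Tuesday, 8–14 the 2nd, 15–21 the 3rd, 22–28 the 4th, 29–31 the 5th.
13 is in the range for the 2nd.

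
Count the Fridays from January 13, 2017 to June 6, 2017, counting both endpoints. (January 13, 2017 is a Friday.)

January 13, 2017 is a Friday; the first Friday on or after it is January 13, 2017.
From January 13, 2017 to June 6, 2017: 18 + 28 + 31 + 30 + 31 + 6 = 144 days (rest of January, February, March, April, May, June).
144 ÷ 7 = 20 full weeks with remainder 4, so 20 more Fridays after the first → 21.

21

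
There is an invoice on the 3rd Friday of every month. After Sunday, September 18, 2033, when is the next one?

October 21, 2033

September 2033 starts on a Thursday; its first Friday is the 2nd, so the 3rd Friday is the 16th — September 16, 2033.
That is not after September 18, 2033, so look at October 2033.
October 2033 starts on a Saturday; its first Friday is the 7th, so the 3rd Friday is the 21st — October 21, 2033.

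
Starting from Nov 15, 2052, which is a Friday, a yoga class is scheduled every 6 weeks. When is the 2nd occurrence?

The 2nd occurrence is 1 interval after the first: 1 × 42 = 42 days after Nov 15, 2052.
Nov has 30 days — 15 days to the end of Nov leaves 27.
27 days into Dec → Dec 27, 2052.

Dec 27, 2052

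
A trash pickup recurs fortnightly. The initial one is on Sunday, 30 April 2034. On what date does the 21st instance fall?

The 21st occurrence is 20 intervals after the first: 20 × 14 = 280 days after 30 April 2034.
April has 30 days — 0 days to the end of April leaves 280.
May has 31 days (249 left).
June has 30 days (219 left).
July has 31 days (188 left).
August has 31 days (157 left).
September has 30 days (127 left).
October has 31 days (96 left).
November has 30 days (66 left).
December has 31 days (35 left).
January has 31 days (4 left).
4 days into February → 4 February 2035.

4 February 2035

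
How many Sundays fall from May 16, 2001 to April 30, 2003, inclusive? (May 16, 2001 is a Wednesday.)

102

May 16, 2001 is a Wednesday; the first Sunday on or after it is May 20, 2001 (4 days later).
From May 20, 2001 to April 30, 2003: 225 + 365 + 120 = 710 days (rest of 2001, 2002, to April 30, 2003 in 2003).
710 ÷ 7 = 101 full weeks with remainder 3, so 101 more Sundays after the first → 102.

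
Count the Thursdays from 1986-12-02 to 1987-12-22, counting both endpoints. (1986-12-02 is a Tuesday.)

1986-12-02 is a Tuesday; the first Thursday on or after it is 1986-12-04 (2 days later).
From 1986-12-04 to 1987-12-22: 27 + 356 = 383 days (rest of 1986, to 1987-12-22 in 1987).
383 ÷ 7 = 54 full weeks with remainder 5, so 54 more Thursdays after the first → 55.

55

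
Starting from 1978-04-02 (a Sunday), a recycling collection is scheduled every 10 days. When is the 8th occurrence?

1978-06-11

The 8th occurrence is 7 intervals after the first: 7 × 10 = 70 days after 1978-04-02.
April has 30 days — 28 days to the end of April leaves 42.
May has 31 days (11 left).
11 days into June → 1978-06-11.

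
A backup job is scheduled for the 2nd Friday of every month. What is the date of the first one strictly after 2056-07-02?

2056-07-14

July 2056 starts on a Saturday; its first Friday is the 7th, so the 2nd Friday is the 14th — 2056-07-14.
2056-07-14 is after 2056-07-02, so that is the next one.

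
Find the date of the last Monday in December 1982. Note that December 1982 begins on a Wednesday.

December 1982 begins on a Wednesday, so the first Monday is December 6 (5 days later).
December 1982 has 31 days. Adding weeks: 6, 13, 20, 27 — the last one ≤ 31 is the 27th.

1982-12-27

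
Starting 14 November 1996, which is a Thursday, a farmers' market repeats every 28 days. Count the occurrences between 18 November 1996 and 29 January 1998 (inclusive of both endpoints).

Occurrences land 28·i days after 14 November 1996 for i = 0, 1, 2, …
18 November 1996 is 4 days after the start; 4 ÷ 28 = 0 remainder 4; since the remainder is 4, round up to i = 1. First occurrence in the window: #2 on 12 December 1996 (1×28 = 28 days in).
29 January 1998 is 441 days after the start; 441 ÷ 28 = 15 remainder 21. Last occurrence in the window: #16 on 8 January 1998.
Occurrences #2 through #16: 15 in total.

15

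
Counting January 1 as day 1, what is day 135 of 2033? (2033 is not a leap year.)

January has 31 days (135 − 31 = 104 remain).
February has 28 days (104 − 28 = 76 remain).
March has 31 days (76 − 31 = 45 remain).
April has 30 days (45 − 30 = 15 remain).
15 into May → May 15.

15 May 2033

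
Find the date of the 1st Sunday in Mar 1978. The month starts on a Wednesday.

Mar 1978 begins on a Wednesday, so the first Sunday is Mar 5 (4 days later).

Mar 5, 1978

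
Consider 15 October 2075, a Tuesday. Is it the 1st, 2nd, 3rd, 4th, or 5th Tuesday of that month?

3rd

Day 15 falls in week ⌈15/7⌉ of the month.
Days 1–7 hold the 1st Tuesday, 8–14 the 2nd, 15–21 the 3rd, 22–28 the 4th, 29–31 the 5th.
15 is in the range for the 3rd.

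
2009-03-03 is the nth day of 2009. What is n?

62

Days in months before March: 31 + 28 = 59.
Plus 3 days into March → day 62.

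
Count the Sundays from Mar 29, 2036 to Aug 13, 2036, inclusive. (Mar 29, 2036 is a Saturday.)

20

Mar 29, 2036 is a Saturday; the first Sunday on or after it is Mar 30, 2036 (1 day later).
From Mar 30, 2036 to Aug 13, 2036: 1 + 30 + 31 + 30 + 31 + 13 = 136 days (rest of Mar, Apr, May, Jun, Jul, Aug).
136 ÷ 7 = 19 full weeks with remainder 3, so 19 more Sundays after the first → 20.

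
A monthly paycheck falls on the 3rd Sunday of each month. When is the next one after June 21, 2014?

July 20, 2014

June 2014 starts on a Sunday; its first Sunday is the 1st, so the 3rd Sunday is the 15th — June 15, 2014.
That is not after June 21, 2014, so look at July 2014.
July 2014 starts on a Tuesday; its first Sunday is the 6th, so the 3rd Sunday is the 20th — July 20, 2014.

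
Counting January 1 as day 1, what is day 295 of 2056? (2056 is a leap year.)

Oct 21, 2056

Jan has 31 days (295 − 31 = 264 remain).
Feb has 29 days (264 − 29 = 235 remain).
Mar has 31 days (235 − 31 = 204 remain).
Apr has 30 days (204 − 30 = 174 remain).
May has 31 days (174 − 31 = 143 remain).
Jun has 30 days (143 − 30 = 113 remain).
Jul has 31 days (113 − 31 = 82 remain).
Aug has 31 days (82 − 31 = 51 remain).
Sep has 30 days (51 − 30 = 21 remain).
21 into Oct → Oct 21.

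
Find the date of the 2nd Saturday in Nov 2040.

Nov 10, 2040

The first Saturday of Nov 2040 is Nov 3.
The 2nd Saturday is 1 weeks later: 3 + 7 = 10.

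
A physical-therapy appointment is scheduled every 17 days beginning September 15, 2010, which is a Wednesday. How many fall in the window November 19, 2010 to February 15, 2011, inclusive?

6

Occurrences land 17·i days after September 15, 2010 for i = 0, 1, 2, …
November 19, 2010 is 65 days after the start; 65 ÷ 17 = 3 remainder 14; since the remainder is 14, round up to i = 4. First occurrence in the window: #5 on November 22, 2010 (4×17 = 68 days in).
February 15, 2011 is 153 days after the start; 153 ÷ 17 = 9 remainder 0. Last occurrence in the window: #10 on February 15, 2011.
Occurrences #5 through #10: 6 in total.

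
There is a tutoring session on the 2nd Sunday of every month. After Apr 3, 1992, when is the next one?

Apr 12, 1992

Apr 1992 starts on a Wednesday; its first Sunday is the 5th, so the 2nd Sunday is the 12th — Apr 12, 1992.
Apr 12, 1992 is after Apr 3, 1992, so that is the next one.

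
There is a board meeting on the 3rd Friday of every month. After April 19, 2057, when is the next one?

April 2057 starts on a Sunday; its first Friday is the 6th, so the 3rd Friday is the 20th — April 20, 2057.
April 20, 2057 is after April 19, 2057, so that is the next one.

April 20, 2057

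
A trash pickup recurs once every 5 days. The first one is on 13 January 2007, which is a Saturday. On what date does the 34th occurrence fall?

27 June 2007

The 34th occurrence is 33 intervals after the first: 33 × 5 = 165 days after 13 January 2007.
January has 31 days — 18 days to the end of January leaves 147.
February has 28 days (119 left).
March has 31 days (88 left).
April has 30 days (58 left).
May has 31 days (27 left).
27 days into June → 27 June 2007.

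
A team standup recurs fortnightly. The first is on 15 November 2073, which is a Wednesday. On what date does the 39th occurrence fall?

The 39th occurrence is 38 intervals after the first: 38 × 14 = 532 days after 15 November 2073.
November has 30 days — 15 days to the end of November leaves 517.
From end of November to end of 2073 is 31 days (486 left).
2074 has 365 days (121 left).
January has 31 days (90 left).
February has 28 days (62 left).
March has 31 days (31 left).
April has 30 days (1 left).
1 day into May → 1 May 2075.

1 May 2075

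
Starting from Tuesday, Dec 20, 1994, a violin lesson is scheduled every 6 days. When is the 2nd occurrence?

Dec 26, 1994

The 2nd occurrence is 1 interval after the first: 1 × 6 = 6 days after Dec 20, 1994.
6 days later is Dec 26, 1994.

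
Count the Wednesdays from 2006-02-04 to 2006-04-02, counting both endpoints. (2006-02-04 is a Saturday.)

8

2006-02-04 is a Saturday; the first Wednesday on or after it is 2006-02-08 (4 days later).
From 2006-02-08 to 2006-04-02: 20 + 31 + 2 = 53 days (rest of February, March, April).
53 ÷ 7 = 7 full weeks with remainder 4, so 7 more Wednesdays after the first → 8.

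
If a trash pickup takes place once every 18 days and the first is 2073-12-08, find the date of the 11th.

The 11th occurrence is 10 intervals after the first: 10 × 18 = 180 days after 2073-12-08.
December has 31 days — 23 days to the end of December leaves 157.
January has 31 days (126 left).
February has 28 days (98 left).
March has 31 days (67 left).
April has 30 days (37 left).
May has 31 days (6 left).
6 days into June → 2074-06-06.

2074-06-06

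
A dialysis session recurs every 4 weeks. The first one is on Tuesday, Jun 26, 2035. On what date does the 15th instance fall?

Jul 22, 2036

The 15th occurrence is 14 intervals after the first: 14 × 28 = 392 days after Jun 26, 2035.
Jun has 30 days — 4 days to the end of Jun leaves 388.
Jul has 31 days (357 left).
Aug has 31 days (326 left).
Sep has 30 days (296 left).
Oct has 31 days (265 left).
Nov has 30 days (235 left).
Dec has 31 days (204 left).
Jan has 31 days (173 left).
Feb has 29 days (144 left).
Mar has 31 days (113 left).
Apr has 30 days (83 left).
May has 31 days (52 left).
Jun has 30 days (22 left).
22 days into Jul → Jul 22, 2036.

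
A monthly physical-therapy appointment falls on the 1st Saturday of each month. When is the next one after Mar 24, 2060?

Apr 3, 2060

Mar 2060 starts on a Monday, so its 1st Saturday is Mar 6, 2060 (5 days in).
That is not after Mar 24, 2060, so look at Apr 2060.
Apr 2060 starts on a Thursday, so its 1st Saturday is Apr 3, 2060 (2 days in).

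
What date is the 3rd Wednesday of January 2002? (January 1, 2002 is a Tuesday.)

16 January 2002

January 2002 begins on a Tuesday, so the first Wednesday is January 2 (1 day later).
The 3rd Wednesday is 2 weeks later: 2 + 14 = 16.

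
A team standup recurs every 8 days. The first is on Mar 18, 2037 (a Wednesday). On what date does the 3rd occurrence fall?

Apr 3, 2037

The 3rd occurrence is 2 intervals after the first: 2 × 8 = 16 days after Mar 18, 2037.
Mar has 31 days — 13 days to the end of Mar leaves 3.
3 days into Apr → Apr 3, 2037.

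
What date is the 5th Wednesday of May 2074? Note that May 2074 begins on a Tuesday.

2074-05-30

May 2074 begins on a Tuesday, so the first Wednesday is May 2 (1 day later).
The 5th Wednesday is 4 weeks later: 2 + 28 = 30.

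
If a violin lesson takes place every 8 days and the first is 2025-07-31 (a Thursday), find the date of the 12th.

2025-10-27

The 12th occurrence is 11 intervals after the first: 11 × 8 = 88 days after 2025-07-31.
July has 31 days — 0 days to the end of July leaves 88.
August has 31 days (57 left).
September has 30 days (27 left).
27 days into October → 2025-10-27.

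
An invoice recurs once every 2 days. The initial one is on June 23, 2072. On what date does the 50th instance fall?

The 50th occurrence is 49 intervals after the first: 49 × 2 = 98 days after June 23, 2072.
June has 30 days — 7 days to the end of June leaves 91.
July has 31 days (60 left).
August has 31 days (29 left).
29 days into September → September 29, 2072.

September 29, 2072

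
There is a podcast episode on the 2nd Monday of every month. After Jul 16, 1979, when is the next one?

Jul 1979 starts on a Sunday; its first Monday is the 2nd, so the 2nd Monday is the 9th — Jul 9, 1979.
That is not after Jul 16, 1979, so look at Aug 1979.
Aug 1979 starts on a Wednesday; its first Monday is the 6th, so the 2nd Monday is the 13th — Aug 13, 1979.

Aug 13, 1979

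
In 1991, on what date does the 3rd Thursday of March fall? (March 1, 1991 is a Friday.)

March 21, 1991

March 1991 begins on a Friday, so the first Thursday is March 7 (6 days later).
The 3rd Thursday is 2 weeks later: 7 + 14 = 21.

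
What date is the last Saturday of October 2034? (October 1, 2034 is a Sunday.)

October 2034 begins on a Sunday, so the first Saturday is October 7 (6 days later).
October 2034 has 31 days. Adding weeks: 7, 14, 21, 28 — the last one ≤ 31 is the 28th.

October 28, 2034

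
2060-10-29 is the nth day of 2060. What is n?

303

Days in months before October: 31 + 29 + 31 + 30 + 31 + 30 + 31 + 31 + 30 = 274.
Plus 29 days into October → day 303.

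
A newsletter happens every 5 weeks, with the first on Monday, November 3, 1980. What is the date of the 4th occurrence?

February 16, 1981

The 4th occurrence is 3 intervals after the first: 3 × 35 = 105 days after November 3, 1980.
November has 30 days — 27 days to the end of November leaves 78.
December has 31 days (47 left).
January has 31 days (16 left).
16 days into February → February 16, 1981.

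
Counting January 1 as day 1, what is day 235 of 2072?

Jan has 31 days (235 − 31 = 204 remain).
Feb has 29 days (204 − 29 = 175 remain).
Mar has 31 days (175 − 31 = 144 remain).
Apr has 30 days (144 − 30 = 114 remain).
May has 31 days (114 − 31 = 83 remain).
Jun has 30 days (83 − 30 = 53 remain).
Jul has 31 days (53 − 31 = 22 remain).
22 into Aug → Aug 22.

Aug 22, 2072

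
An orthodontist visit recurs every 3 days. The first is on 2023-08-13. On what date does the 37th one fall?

The 37th occurrence is 36 intervals after the first: 36 × 3 = 108 days after 2023-08-13.
August has 31 days — 18 days to the end of August leaves 90.
September has 30 days (60 left).
October has 31 days (29 left).
29 days into November → 2023-11-29.

2023-11-29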